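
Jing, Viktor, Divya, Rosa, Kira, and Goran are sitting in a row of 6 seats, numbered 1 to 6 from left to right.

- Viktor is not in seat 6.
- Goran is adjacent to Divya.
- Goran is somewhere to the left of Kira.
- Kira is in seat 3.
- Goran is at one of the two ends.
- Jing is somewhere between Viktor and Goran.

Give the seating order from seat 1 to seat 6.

Goran, Divya, Kira, Jing, Viktor, Rosa

From clue 1: Viktor is in {1,2,3,4,5}.
From clues 1–3: Kira is in {3,4,5,6}.
From clues 1–4: Kira → seat 3.
From clues 1–5: Goran → seat 1, Divya → seat 2.
From clues 1–6: Jing → seat 4, Viktor → seat 5, Rosa → seat 6.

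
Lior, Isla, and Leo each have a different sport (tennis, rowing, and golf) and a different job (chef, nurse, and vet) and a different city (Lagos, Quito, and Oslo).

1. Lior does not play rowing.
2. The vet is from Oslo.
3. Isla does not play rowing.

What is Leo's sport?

With clues 1–3, golf and tennis are impossible for Leo's sport.
That leaves rowing.

rowing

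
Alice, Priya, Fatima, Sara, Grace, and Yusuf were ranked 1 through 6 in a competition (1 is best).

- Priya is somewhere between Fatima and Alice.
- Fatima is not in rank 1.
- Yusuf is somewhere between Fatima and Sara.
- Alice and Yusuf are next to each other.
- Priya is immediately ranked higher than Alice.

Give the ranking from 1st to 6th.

From clue 1: Priya is in {2,3,4,5}.
From clues 1–4: Priya is in {3,4,5}.
From clues 1–5: Grace → rank 1, Fatima → rank 2, Priya → rank 3, Alice → rank 4, Yusuf → rank 5, Sara → rank 6.

Grace, Fatima, Priya, Alice, Yusuf, Sara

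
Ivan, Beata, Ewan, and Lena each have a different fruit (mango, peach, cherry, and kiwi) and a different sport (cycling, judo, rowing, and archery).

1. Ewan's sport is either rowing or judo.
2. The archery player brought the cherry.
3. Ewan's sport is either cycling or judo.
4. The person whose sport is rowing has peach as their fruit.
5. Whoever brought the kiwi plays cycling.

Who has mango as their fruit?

With clues 1–5, Beata, Ivan, and Lena are impossible for the one with fruit mango.
That leaves Ewan.

Ewan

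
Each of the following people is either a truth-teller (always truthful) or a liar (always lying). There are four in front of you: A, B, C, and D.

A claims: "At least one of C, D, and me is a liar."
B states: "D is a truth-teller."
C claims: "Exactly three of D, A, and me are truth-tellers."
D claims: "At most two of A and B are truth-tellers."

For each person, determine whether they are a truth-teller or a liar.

A: truth-teller, B: truth-teller, C: liar, D: truth-teller

Regardless of anyone's role, D's statement is true, so D is a truth-teller.
With that fixed, B's statement is true, so B is a truth-teller.
Consider A. Suppose A is a liar.
Then A's own statement would have to be false, but it can't be — contradiction.
So A is a truth-teller.
Consider C. Suppose C is a truth-teller.
Then A's statement comes out false, contradicting A being a truth-teller.
So C is a liar.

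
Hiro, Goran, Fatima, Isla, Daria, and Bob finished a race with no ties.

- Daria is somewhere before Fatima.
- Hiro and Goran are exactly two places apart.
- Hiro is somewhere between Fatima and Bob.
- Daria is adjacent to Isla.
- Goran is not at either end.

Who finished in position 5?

Hiro

With clues 1–4, Goran is ruled out for place 5.
With clues 1–5, Bob, Daria, Fatima, and Isla are ruled out for place 5.
So place 5 is Hiro.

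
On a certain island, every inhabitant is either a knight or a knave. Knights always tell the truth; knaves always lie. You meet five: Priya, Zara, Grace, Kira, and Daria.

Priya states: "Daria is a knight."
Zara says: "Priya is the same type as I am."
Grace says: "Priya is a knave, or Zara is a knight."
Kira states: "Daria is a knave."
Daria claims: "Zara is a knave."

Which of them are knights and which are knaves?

Priya: knight, Zara: knave, Grace: knave, Kira: knave, Daria: knight

Consider Priya. Suppose Priya is a knave.
Then whichever role Zara has, Zara's statement has the wrong truth value — contradiction.
So Priya is a knight.
Consider Zara. Suppose Zara is a knight.
Then no assignment of the remaining roles makes every statement match its speaker's type — contradiction.
So Zara is a knave.
With that fixed, Grace's statement is false, so Grace is a knave.
With that fixed, Daria's statement is true, so Daria is a knight.
With that fixed, Kira's statement is false, so Kira is a knave.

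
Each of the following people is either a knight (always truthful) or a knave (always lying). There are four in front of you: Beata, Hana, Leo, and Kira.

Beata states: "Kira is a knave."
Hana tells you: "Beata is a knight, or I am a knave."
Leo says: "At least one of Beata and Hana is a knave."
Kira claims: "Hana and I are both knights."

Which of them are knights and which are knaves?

Beata: knight, Hana: knight, Leo: knave, Kira: knave

Consider Beata. Suppose Beata is a knave.
Then whichever role Hana has, Hana's statement has the wrong truth value — contradiction.
So Beata is a knight.
With that fixed, Hana's statement is true, so Hana is a knight.
With that fixed, Leo's statement is false, so Leo is a knave.
Consider Kira. Suppose Kira is a knight.
Then Beata's statement comes out false, contradicting Beata being a knight.
So Kira is a knave.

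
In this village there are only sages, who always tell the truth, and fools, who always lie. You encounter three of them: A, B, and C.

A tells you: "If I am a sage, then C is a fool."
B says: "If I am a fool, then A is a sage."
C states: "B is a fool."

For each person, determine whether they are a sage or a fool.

Consider A. Suppose A is a fool.
Then A's own statement would have to be false, but it can't be — contradiction.
So A is a sage.
With that fixed, B's statement is true, so B is a sage.
With that fixed, C's statement is false, so C is a fool.

A: sage, B: sage, C: fool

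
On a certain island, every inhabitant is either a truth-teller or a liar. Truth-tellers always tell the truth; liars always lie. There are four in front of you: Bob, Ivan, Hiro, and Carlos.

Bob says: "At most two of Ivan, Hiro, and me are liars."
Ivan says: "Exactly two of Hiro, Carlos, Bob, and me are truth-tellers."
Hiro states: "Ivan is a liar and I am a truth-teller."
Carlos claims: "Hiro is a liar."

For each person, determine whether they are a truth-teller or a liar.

Consider Bob. Suppose Bob is a truth-teller.
Then no assignment of the remaining roles makes every statement match its speaker's type — contradiction.
So Bob is a liar.
Consider Ivan. Suppose Ivan is a truth-teller.
Then Bob's statement comes out true, contradicting Bob being a liar.
So Ivan is a liar.
Consider Hiro. Suppose Hiro is a truth-teller.
Then Bob's statement comes out true, contradicting Bob being a liar.
So Hiro is a liar.
With that fixed, Carlos's statement is true, so Carlos is a truth-teller.

Bob: liar, Ivan: liar, Hiro: liar, Carlos: truth-teller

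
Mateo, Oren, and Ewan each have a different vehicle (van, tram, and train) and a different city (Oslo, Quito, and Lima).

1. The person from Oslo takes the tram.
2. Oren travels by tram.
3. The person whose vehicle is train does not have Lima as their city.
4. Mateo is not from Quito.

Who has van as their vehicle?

Mateo

With clues 1–2, Oren is impossible for the one with vehicle van.
With clues 1–4, Ewan is impossible for the one with vehicle van.
That leaves Mateo.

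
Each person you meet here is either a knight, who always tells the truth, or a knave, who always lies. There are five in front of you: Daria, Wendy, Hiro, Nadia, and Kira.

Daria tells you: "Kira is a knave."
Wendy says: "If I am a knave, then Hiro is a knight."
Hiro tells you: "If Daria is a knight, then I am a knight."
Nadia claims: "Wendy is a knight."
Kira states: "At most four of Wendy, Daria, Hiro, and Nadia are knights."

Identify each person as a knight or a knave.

Daria: knave, Wendy: knight, Hiro: knight, Nadia: knight, Kira: knight

Regardless of anyone's role, Kira's statement is true, so Kira is a knight.
With that fixed, Daria's statement is false, so Daria is a knave.
With that fixed, Hiro's statement is true, so Hiro is a knight.
With that fixed, Wendy's statement is true, so Wendy is a knight.
With that fixed, Nadia's statement is true, so Nadia is a knight.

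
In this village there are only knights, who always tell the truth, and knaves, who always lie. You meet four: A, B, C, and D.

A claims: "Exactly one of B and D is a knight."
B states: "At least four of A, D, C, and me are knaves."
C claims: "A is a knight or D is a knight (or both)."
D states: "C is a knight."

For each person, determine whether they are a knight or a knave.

A: knight, B: knave, C: knight, D: knight

Consider A. Suppose A is a knave.
Then no assignment of the remaining roles makes every statement match its speaker's type — contradiction.
So A is a knight.
With that fixed, B's statement is false, so B is a knave.
With that fixed, C's statement is true, so C is a knight.
With that fixed, D's statement is true, so D is a knight.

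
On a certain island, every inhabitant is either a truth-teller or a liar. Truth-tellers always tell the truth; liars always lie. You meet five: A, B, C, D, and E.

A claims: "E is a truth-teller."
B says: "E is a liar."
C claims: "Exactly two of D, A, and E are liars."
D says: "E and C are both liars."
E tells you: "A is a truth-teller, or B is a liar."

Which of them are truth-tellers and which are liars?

A: truth-teller, B: liar, C: liar, D: liar, E: truth-teller

Consider A. Suppose A is a liar.
Then no assignment of the remaining roles makes every statement match its speaker's type — contradiction.
So A is a truth-teller.
With that fixed, E's statement is true, so E is a truth-teller.
With that fixed, B's statement is false, so B is a liar.
With that fixed, C's statement is false, so C is a liar.
With that fixed, D's statement is false, so D is a liar.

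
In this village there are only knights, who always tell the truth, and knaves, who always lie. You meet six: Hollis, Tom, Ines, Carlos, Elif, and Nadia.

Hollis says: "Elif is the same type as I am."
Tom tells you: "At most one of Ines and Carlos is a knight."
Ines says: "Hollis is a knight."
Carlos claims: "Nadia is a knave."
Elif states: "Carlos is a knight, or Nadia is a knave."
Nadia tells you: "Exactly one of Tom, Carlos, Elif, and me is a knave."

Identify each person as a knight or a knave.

Consider Hollis. Suppose Hollis is a knave.
Then no assignment of the remaining roles makes every statement match its speaker's type — contradiction.
So Hollis is a knight.
With that fixed, Ines's statement is true, so Ines is a knight.
Consider Tom. Suppose Tom is a knight.
Then no assignment of the remaining roles makes every statement match its speaker's type — contradiction.
So Tom is a knave.
Consider Carlos. Suppose Carlos is a knave.
Then Tom's statement comes out true, contradicting Tom being a knave.
So Carlos is a knight.
With that fixed, Elif's statement is true, so Elif is a knight.
Consider Nadia. Suppose Nadia is a knight.
Then Carlos's statement comes out false, contradicting Carlos being a knight.
So Nadia is a knave.

Hollis: knight, Tom: knave, Ines: knight, Carlos: knight, Elif: knight, Nadia: knave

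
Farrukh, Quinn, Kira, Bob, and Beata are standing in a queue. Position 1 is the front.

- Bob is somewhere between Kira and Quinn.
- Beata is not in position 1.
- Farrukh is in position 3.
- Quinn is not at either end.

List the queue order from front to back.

Kira, Bob, Farrukh, Quinn, Beata

From clue 1: Bob is in {2,3,4}.
From clues 1–3: Farrukh → position 3.
From clues 1–4: Kira → position 1, Bob → position 2, Quinn → position 4, Beata → position 5.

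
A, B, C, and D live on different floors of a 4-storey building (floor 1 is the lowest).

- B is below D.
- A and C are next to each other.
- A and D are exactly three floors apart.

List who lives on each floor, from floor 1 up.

From clue 1: B is in {1,2,3}.
From clues 1–2: B is in {1,3}.
From clues 1–3: A → floor 1, C → floor 2, B → floor 3, D → floor 4.

A, C, B, D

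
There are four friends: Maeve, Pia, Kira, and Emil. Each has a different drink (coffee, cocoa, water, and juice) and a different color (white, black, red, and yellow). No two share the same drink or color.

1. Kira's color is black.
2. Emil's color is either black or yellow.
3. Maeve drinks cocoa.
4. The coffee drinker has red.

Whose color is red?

Clue 1 rules out Kira for the one with color red.
With clues 1–2, Emil is impossible for the one with color red.
With clues 1–4, Maeve is impossible for the one with color red.
That leaves Pia.

Pia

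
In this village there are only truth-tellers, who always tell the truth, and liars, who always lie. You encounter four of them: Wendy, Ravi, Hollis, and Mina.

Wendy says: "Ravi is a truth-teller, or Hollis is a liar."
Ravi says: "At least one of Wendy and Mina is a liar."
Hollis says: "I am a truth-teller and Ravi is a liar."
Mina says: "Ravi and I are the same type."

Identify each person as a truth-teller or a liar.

Wendy: truth-teller, Ravi: truth-teller, Hollis: liar, Mina: liar

Consider Wendy. Suppose Wendy is a liar.
Then no assignment of the remaining roles makes every statement match its speaker's type — contradiction.
So Wendy is a truth-teller.
Consider Ravi. Suppose Ravi is a liar.
Then whichever role Mina has, Mina's statement has the wrong truth value — contradiction.
So Ravi is a truth-teller.
With that fixed, Hollis's statement is false, so Hollis is a liar.
Consider Mina. Suppose Mina is a truth-teller.
Then Ravi's statement comes out false, contradicting Ravi being a truth-teller.
So Mina is a liar.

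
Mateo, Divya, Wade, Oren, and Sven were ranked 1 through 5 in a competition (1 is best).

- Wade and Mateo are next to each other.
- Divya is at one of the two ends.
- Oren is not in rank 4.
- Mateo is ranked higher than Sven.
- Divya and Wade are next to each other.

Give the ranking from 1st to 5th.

Divya, Wade, Mateo, Sven, Oren

From clues 1–2: Divya is in {1,5}.
From clues 1–5: Divya → rank 1, Wade → rank 2, Mateo → rank 3, Sven → rank 4, Oren → rank 5.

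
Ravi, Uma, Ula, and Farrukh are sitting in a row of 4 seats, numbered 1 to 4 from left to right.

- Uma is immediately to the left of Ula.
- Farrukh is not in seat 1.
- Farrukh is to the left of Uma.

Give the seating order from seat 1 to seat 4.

From clue 1: Uma is in {1,2,3}.
From clues 1–2: Ravi is in {1,3,4}.
From clues 1–3: Ravi → seat 1, Farrukh → seat 2, Uma → seat 3, Ula → seat 4.

Ravi, Farrukh, Uma, Ula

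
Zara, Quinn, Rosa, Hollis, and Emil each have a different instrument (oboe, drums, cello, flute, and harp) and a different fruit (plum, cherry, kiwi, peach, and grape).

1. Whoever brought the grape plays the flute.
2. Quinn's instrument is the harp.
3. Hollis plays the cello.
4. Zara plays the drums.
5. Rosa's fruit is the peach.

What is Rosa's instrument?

oboe

With clues 1–2, harp is impossible for Rosa's instrument.
With clues 1–3, cello is impossible for Rosa's instrument.
With clues 1–4, drums is impossible for Rosa's instrument.
With clues 1–5, flute is impossible for Rosa's instrument.
That leaves oboe.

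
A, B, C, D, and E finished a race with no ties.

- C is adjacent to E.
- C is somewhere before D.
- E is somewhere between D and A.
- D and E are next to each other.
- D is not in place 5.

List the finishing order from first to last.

A, C, E, D, B

From clues 1–2: D is in {3,4,5}.
From clues 1–3: A is in {1,2}.
From clues 1–5: A → place 1, C → place 2, E → place 3, D → place 4, B → place 5.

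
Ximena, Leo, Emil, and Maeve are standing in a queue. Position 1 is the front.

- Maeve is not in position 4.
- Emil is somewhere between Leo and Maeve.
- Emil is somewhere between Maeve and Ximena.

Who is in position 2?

Emil

With clues 1–2, Leo is ruled out for position 2.
With clues 1–3, Maeve and Ximena are ruled out for position 2.
So position 2 is Emil.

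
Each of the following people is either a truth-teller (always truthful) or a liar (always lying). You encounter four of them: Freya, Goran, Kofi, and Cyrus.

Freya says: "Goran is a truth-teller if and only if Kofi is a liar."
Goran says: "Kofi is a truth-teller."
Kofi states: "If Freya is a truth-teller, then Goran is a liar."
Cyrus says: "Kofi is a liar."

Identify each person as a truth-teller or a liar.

Freya: liar, Goran: truth-teller, Kofi: truth-teller, Cyrus: liar

Consider Freya. Suppose Freya is a truth-teller.
Then no assignment of the remaining roles makes every statement match its speaker's type — contradiction.
So Freya is a liar.
With that fixed, Kofi's statement is true, so Kofi is a truth-teller.
With that fixed, Cyrus's statement is false, so Cyrus is a liar.
With that fixed, Goran's statement is true, so Goran is a truth-teller.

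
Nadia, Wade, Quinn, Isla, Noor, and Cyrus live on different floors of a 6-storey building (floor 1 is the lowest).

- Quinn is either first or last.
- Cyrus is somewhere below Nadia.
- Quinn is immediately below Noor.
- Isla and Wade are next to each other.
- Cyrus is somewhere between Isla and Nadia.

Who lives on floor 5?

Cyrus

With clue 1, Quinn is ruled out for floor 5.
With clues 1–3, Noor is ruled out for floor 5.
With clues 1–4, Nadia is ruled out for floor 5.
With clues 1–5, Isla and Wade are ruled out for floor 5.
So floor 5 is Cyrus.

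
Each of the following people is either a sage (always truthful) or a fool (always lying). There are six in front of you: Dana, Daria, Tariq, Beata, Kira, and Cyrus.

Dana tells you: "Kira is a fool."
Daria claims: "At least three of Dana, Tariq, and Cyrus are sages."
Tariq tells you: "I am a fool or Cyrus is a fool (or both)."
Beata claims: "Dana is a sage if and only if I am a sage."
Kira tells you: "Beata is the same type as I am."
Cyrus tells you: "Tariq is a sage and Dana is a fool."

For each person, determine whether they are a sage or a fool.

Consider Dana. Suppose Dana is a fool.
Then whichever role Beata has, Beata's statement has the wrong truth value — contradiction.
So Dana is a sage.
With that fixed, Cyrus's statement is false, so Cyrus is a fool.
With that fixed, Daria's statement is false, so Daria is a fool.
With that fixed, Tariq's statement is true, so Tariq is a sage.
Consider Beata. Suppose Beata is a fool.
Then whichever role Kira has, Kira's statement has the wrong truth value — contradiction.
So Beata is a sage.
Consider Kira. Suppose Kira is a sage.
Then Dana's statement comes out false, contradicting Dana being a sage.
So Kira is a fool.

Dana: sage, Daria: fool, Tariq: sage, Beata: sage, Kira: fool, Cyrus: fool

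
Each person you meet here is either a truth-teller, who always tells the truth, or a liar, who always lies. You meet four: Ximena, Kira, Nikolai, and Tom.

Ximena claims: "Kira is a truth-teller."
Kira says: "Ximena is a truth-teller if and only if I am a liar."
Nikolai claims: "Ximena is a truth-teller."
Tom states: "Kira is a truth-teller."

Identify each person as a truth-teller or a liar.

Ximena: liar, Kira: liar, Nikolai: liar, Tom: liar

Consider Ximena. Suppose Ximena is a truth-teller.
Then whichever role Kira has, Kira's statement has the wrong truth value — contradiction.
So Ximena is a liar.
With that fixed, Nikolai's statement is false, so Nikolai is a liar.
Consider Kira. Suppose Kira is a truth-teller.
Then Ximena's statement comes out true, contradicting Ximena being a liar.
So Kira is a liar.
With that fixed, Tom's statement is false, so Tom is a liar.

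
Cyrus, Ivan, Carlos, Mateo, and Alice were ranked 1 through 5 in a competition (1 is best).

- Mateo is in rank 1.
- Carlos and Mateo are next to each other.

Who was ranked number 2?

With clue 1, Mateo is ruled out for rank 2.
With clues 1–2, Alice, Cyrus, and Ivan are ruled out for rank 2.
So rank 2 is Carlos.

Carlos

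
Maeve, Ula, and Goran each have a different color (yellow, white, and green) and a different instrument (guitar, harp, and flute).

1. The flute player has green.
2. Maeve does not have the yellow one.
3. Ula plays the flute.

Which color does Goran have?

yellow

With clues 1–3, green and white are impossible for Goran's color.
That leaves yellow.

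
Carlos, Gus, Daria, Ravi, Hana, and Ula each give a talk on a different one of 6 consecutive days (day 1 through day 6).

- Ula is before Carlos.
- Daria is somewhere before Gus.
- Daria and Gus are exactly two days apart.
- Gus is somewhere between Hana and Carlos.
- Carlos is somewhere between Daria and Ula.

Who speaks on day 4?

With clues 1–4, Daria is ruled out for day 4.
With clues 1–5, Carlos, Gus, Hana, and Ula are ruled out for day 4.
So day 4 is Ravi.

Ravi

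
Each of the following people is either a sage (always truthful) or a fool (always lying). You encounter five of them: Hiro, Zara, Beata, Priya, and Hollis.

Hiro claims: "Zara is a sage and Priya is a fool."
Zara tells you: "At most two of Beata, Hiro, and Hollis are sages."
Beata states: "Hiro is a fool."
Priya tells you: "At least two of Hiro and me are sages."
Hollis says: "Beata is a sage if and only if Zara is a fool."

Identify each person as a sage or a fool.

Consider Hiro. Suppose Hiro is a fool.
Then no assignment of the remaining roles makes every statement match its speaker's type — contradiction.
So Hiro is a sage.
With that fixed, Beata's statement is false, so Beata is a fool.
With that fixed, Zara's statement is true, so Zara is a sage.
With that fixed, Hollis's statement is true, so Hollis is a sage.
Consider Priya. Suppose Priya is a sage.
Then Hiro's statement comes out false, contradicting Hiro being a sage.
So Priya is a fool.

Hiro: sage, Zara: sage, Beata: fool, Priya: fool, Hollis: sage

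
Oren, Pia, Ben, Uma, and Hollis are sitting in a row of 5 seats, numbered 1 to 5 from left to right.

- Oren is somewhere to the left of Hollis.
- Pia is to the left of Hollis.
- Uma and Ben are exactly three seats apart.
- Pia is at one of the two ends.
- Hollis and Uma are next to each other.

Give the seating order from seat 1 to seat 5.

Pia, Ben, Oren, Hollis, Uma

From clue 1: Oren is in {1,2,3,4}.
From clues 1–2: Hollis is in {3,4,5}.
From clues 1–3: Hollis is in {4,5}.
From clues 1–4: Pia → seat 1, Oren → seat 3, Hollis → seat 4.
From clues 1–5: Ben → seat 2, Uma → seat 5.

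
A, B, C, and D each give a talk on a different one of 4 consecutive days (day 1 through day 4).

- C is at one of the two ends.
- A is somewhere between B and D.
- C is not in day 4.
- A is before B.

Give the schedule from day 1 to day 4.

C, D, A, B

From clue 1: C is in {1,4}.
From clues 1–2: A is in {2,3}.
From clues 1–3: C → day 1, A → day 3.
From clues 1–4: D → day 2, B → day 4.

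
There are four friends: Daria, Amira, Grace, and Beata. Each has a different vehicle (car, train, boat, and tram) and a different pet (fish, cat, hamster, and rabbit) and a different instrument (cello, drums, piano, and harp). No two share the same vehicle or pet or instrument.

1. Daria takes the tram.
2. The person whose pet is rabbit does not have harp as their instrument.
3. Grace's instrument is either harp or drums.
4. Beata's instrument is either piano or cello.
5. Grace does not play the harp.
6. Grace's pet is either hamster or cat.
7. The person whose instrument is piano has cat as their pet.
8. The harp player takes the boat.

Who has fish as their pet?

With clues 1–6, Grace is impossible for the one with pet fish.
With clues 1–7, Beata is impossible for the one with pet fish.
With clues 1–8, Daria is impossible for the one with pet fish.
That leaves Amira.

Amira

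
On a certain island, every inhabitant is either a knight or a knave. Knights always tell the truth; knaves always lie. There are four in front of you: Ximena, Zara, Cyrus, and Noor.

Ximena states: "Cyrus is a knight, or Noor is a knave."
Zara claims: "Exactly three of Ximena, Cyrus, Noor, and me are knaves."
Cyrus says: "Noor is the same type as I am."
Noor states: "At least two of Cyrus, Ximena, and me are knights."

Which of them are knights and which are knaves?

Consider Ximena. Suppose Ximena is a knave.
Then no assignment of the remaining roles makes every statement match its speaker's type — contradiction.
So Ximena is a knight.
Consider Zara. Suppose Zara is a knight.
Then Zara's own statement would have to be true, but it can't be — contradiction.
So Zara is a knave.
Consider Cyrus. Suppose Cyrus is a knave.
Then no assignment of the remaining roles makes every statement match its speaker's type — contradiction.
So Cyrus is a knight.
With that fixed, Noor's statement is true, so Noor is a knight.

Ximena: knight, Zara: knave, Cyrus: knight, Noor: knight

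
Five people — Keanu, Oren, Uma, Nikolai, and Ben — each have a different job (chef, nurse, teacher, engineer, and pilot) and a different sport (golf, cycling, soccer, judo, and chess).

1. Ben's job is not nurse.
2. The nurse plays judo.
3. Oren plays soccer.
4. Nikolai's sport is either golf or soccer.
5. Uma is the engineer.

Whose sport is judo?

With clues 1–2, Ben is impossible for the one with sport judo.
With clues 1–3, Oren is impossible for the one with sport judo.
With clues 1–4, Nikolai is impossible for the one with sport judo.
With clues 1–5, Uma is impossible for the one with sport judo.
That leaves Keanu.

Keanu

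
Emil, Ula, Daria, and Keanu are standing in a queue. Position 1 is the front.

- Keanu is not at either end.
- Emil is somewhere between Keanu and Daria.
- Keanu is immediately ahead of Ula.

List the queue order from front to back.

Daria, Emil, Keanu, Ula

From clue 1: Keanu is in {2,3}.
From clues 1–2: Emil is in {2,3}.
From clues 1–3: Daria → position 1, Emil → position 2, Keanu → position 3, Ula → position 4.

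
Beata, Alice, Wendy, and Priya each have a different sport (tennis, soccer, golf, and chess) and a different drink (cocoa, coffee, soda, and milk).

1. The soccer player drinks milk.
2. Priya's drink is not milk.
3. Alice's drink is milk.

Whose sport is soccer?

With clues 1–2, Priya is impossible for the one with sport soccer.
With clues 1–3, Beata and Wendy are impossible for the one with sport soccer.
That leaves Alice.

Alice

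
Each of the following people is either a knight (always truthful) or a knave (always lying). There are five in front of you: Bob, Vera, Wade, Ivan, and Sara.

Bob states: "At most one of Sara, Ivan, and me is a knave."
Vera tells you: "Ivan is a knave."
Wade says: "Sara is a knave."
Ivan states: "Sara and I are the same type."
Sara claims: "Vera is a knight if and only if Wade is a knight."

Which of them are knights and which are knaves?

Bob: knight, Vera: knave, Wade: knave, Ivan: knight, Sara: knight

Consider Bob. Suppose Bob is a knave.
Then no assignment of the remaining roles makes every statement match its speaker's type — contradiction.
So Bob is a knight.
Consider Vera. Suppose Vera is a knight.
Then no assignment of the remaining roles makes every statement match its speaker's type — contradiction.
So Vera is a knave.
Consider Wade. Suppose Wade is a knight.
Then no assignment of the remaining roles makes every statement match its speaker's type — contradiction.
So Wade is a knave.
With that fixed, Sara's statement is true, so Sara is a knight.
Consider Ivan. Suppose Ivan is a knave.
Then Vera's statement comes out true, contradicting Vera being a knave.
So Ivan is a knight.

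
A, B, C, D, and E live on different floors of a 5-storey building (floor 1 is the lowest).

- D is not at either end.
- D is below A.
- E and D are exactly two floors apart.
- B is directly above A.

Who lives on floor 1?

E

With clue 1, D is ruled out for floor 1.
With clues 1–2, A is ruled out for floor 1.
With clues 1–4, B and C are ruled out for floor 1.
So floor 1 is E.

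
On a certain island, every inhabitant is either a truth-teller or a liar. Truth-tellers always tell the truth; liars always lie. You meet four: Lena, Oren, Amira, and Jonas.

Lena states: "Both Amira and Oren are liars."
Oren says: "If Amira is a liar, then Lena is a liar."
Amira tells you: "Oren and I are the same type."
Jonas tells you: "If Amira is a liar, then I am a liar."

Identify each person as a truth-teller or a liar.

Lena: liar, Oren: truth-teller, Amira: truth-teller, Jonas: truth-teller

Consider Lena. Suppose Lena is a truth-teller.
Then no assignment of the remaining roles makes every statement match its speaker's type — contradiction.
So Lena is a liar.
With that fixed, Oren's statement is true, so Oren is a truth-teller.
Consider Amira. Suppose Amira is a liar.
Then whichever role Jonas has, Jonas's statement has the wrong truth value — contradiction.
So Amira is a truth-teller.
With that fixed, Jonas's statement is true, so Jonas is a truth-teller.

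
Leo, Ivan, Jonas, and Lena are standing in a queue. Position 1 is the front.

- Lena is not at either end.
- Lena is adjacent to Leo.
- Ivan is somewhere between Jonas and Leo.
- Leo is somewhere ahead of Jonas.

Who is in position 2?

With clues 1–3, Jonas and Leo are ruled out for position 2.
With clues 1–4, Ivan is ruled out for position 2.
So position 2 is Lena.

Lena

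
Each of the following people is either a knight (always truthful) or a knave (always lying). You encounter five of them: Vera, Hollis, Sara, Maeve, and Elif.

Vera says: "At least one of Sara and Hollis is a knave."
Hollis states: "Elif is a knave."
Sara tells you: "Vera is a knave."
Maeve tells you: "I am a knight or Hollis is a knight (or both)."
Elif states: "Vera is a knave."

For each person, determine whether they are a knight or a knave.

Consider Vera. Suppose Vera is a knave.
Then no assignment of the remaining roles makes every statement match its speaker's type — contradiction.
So Vera is a knight.
With that fixed, Sara's statement is false, so Sara is a knave.
With that fixed, Elif's statement is false, so Elif is a knave.
With that fixed, Hollis's statement is true, so Hollis is a knight.
With that fixed, Maeve's statement is true, so Maeve is a knight.

Vera: knight, Hollis: knight, Sara: knave, Maeve: knight, Elif: knave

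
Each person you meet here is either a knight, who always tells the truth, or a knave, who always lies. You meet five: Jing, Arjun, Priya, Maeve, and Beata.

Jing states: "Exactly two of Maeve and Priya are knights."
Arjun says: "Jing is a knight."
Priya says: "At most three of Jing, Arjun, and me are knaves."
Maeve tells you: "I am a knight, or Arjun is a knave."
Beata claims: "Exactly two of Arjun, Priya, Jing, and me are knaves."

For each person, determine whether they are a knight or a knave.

Jing: knight, Arjun: knight, Priya: knight, Maeve: knight, Beata: knave

Regardless of anyone's role, Priya's statement is true, so Priya is a knight.
Consider Jing. Suppose Jing is a knave.
Then no assignment of the remaining roles makes every statement match its speaker's type — contradiction.
So Jing is a knight.
With that fixed, Arjun's statement is true, so Arjun is a knight.
With that fixed, Beata's statement is false, so Beata is a knave.
Consider Maeve. Suppose Maeve is a knave.
Then Jing's statement comes out false, contradicting Jing being a knight.
So Maeve is a knight.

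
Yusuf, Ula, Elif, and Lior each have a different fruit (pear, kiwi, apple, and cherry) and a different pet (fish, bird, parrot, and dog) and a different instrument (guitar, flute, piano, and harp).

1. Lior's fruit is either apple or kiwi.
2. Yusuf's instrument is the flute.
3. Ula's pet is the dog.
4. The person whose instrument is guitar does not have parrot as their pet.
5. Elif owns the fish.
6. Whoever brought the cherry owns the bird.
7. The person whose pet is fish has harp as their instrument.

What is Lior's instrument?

With clues 1–2, flute is impossible for Lior's instrument.
With clues 1–6, guitar is impossible for Lior's instrument.
With clues 1–7, harp is impossible for Lior's instrument.
That leaves piano.

piano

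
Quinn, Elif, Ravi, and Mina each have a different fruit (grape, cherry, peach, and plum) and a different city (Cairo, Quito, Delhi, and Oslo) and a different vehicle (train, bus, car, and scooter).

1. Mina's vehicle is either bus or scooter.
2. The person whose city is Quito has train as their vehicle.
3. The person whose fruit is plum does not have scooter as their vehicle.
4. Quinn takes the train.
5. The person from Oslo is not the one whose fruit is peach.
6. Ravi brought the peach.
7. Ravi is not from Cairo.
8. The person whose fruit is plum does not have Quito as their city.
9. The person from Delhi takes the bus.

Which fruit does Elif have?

plum

With clues 1–6, peach is impossible for Elif's fruit.
With clues 1–9, cherry and grape are impossible for Elif's fruit.
That leaves plum.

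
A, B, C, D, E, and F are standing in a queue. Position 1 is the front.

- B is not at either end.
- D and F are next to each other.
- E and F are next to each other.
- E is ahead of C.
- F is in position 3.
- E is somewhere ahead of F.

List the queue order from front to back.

A, E, F, D, B, C

From clue 1: B is in {2,3,4,5}.
From clues 1–4: B is in {2,4,5}.
From clues 1–5: A → position 1, F → position 3, B → position 5, C → position 6.
From clues 1–6: E → position 2, D → position 4.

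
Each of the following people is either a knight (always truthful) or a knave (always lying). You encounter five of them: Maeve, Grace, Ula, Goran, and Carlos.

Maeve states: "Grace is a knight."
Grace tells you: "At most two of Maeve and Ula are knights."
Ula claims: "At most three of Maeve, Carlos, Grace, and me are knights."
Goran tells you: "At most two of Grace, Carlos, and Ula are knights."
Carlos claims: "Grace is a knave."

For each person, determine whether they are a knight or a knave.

Regardless of anyone's role, Grace's statement is true, so Grace is a knight.
With that fixed, Carlos's statement is false, so Carlos is a knave.
With that fixed, Maeve's statement is true, so Maeve is a knight.
With that fixed, Ula's statement is true, so Ula is a knight.
With that fixed, Goran's statement is true, so Goran is a knight.

Maeve: knight, Grace: knight, Ula: knight, Goran: knight, Carlos: knave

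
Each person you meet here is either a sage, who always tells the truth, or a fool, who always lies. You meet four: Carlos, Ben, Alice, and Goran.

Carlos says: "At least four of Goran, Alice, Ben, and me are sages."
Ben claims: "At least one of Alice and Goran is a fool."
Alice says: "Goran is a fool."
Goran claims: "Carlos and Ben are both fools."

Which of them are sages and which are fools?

Carlos: fool, Ben: sage, Alice: sage, Goran: fool

Consider Carlos. Suppose Carlos is a sage.
Then no assignment of the remaining roles makes every statement match its speaker's type — contradiction.
So Carlos is a fool.
Consider Ben. Suppose Ben is a fool.
Then no assignment of the remaining roles makes every statement match its speaker's type — contradiction.
So Ben is a sage.
With that fixed, Goran's statement is false, so Goran is a fool.
With that fixed, Alice's statement is true, so Alice is a sage.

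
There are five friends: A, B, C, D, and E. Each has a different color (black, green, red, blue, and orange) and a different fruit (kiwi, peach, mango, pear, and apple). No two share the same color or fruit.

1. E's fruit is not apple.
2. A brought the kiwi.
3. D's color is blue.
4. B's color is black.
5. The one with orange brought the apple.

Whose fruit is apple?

C

Clue 1 rules out E for the one with fruit apple.
With clues 1–2, A is impossible for the one with fruit apple.
With clues 1–5, B and D are impossible for the one with fruit apple.
That leaves C.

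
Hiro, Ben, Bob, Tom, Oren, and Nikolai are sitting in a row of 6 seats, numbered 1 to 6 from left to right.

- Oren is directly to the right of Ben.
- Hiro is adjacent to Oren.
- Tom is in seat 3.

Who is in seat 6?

Hiro

With clue 1, Ben is ruled out for seat 6.
With clues 1–2, Oren is ruled out for seat 6.
With clues 1–3, Bob, Nikolai, and Tom are ruled out for seat 6.
So seat 6 is Hiro.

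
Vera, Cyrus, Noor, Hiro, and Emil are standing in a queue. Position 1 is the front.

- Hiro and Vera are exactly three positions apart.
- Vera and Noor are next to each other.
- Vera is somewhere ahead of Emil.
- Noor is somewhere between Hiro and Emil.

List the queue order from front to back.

From clue 1: Vera is in {1,2,4,5}.
From clues 1–3: Vera is in {1,2,4}.
From clues 1–4: Hiro → position 1, Cyrus → position 2, Noor → position 3, Vera → position 4, Emil → position 5.

Hiro, Cyrus, Noor, Vera, Emil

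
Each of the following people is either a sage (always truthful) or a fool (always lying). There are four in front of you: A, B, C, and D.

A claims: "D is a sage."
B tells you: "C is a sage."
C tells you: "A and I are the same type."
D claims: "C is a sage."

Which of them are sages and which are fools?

A: sage, B: sage, C: sage, D: sage

Consider A. Suppose A is a fool.
Then whichever role C has, C's statement has the wrong truth value — contradiction.
So A is a sage.
Consider B. Suppose B is a fool.
Then no assignment of the remaining roles makes every statement match its speaker's type — contradiction.
So B is a sage.
Consider C. Suppose C is a fool.
Then B's statement comes out false, contradicting B being a sage.
So C is a sage.
With that fixed, D's statement is true, so D is a sage.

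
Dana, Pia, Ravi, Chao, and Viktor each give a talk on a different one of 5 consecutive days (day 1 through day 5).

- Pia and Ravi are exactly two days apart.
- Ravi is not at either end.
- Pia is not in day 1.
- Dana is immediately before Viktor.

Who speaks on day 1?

Dana

With clues 1–2, Ravi is ruled out for day 1.
With clues 1–3, Pia is ruled out for day 1.
With clues 1–4, Chao and Viktor are ruled out for day 1.
So day 1 is Dana.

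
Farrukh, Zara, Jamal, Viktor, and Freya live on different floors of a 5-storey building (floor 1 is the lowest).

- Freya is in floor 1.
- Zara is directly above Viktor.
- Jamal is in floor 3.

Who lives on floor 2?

Farrukh

With clue 1, Freya is ruled out for floor 2.
With clues 1–2, Zara is ruled out for floor 2.
With clues 1–3, Jamal and Viktor are ruled out for floor 2.
So floor 2 is Farrukh.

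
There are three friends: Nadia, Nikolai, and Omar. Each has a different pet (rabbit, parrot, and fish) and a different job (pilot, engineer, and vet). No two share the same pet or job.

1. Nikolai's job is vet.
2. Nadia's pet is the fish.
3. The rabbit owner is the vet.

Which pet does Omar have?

With clues 1–2, fish is impossible for Omar's pet.
With clues 1–3, rabbit is impossible for Omar's pet.
That leaves parrot.

parrot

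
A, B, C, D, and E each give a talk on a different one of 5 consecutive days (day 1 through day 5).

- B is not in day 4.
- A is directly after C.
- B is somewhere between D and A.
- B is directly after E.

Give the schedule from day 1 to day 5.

From clue 1: B is in {1,2,3,5}.
From clues 1–2: A is in {2,3,4,5}.
From clues 1–3: B is in {2,3}.
From clues 1–4: D → day 1, E → day 2, B → day 3, C → day 4, A → day 5.

D, E, B, C, A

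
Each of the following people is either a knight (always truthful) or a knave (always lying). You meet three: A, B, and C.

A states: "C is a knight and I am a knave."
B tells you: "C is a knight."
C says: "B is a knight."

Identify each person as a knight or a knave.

A: knave, B: knave, C: knave

Consider A. Suppose A is a knight.
Then A's own statement would have to be true, but it can't be — contradiction.
So A is a knave.
Consider B. Suppose B is a knight.
Then no assignment of the remaining roles makes every statement match its speaker's type — contradiction.
So B is a knave.
With that fixed, C's statement is false, so C is a knave.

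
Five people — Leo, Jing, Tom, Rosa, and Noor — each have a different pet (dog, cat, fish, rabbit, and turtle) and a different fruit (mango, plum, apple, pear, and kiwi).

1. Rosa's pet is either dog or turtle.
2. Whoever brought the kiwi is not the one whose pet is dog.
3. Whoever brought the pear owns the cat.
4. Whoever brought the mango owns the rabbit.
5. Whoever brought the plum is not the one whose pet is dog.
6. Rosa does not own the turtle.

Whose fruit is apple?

With clues 1–6, Jing, Leo, Noor, and Tom are impossible for the one with fruit apple.
That leaves Rosa.

Rosa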